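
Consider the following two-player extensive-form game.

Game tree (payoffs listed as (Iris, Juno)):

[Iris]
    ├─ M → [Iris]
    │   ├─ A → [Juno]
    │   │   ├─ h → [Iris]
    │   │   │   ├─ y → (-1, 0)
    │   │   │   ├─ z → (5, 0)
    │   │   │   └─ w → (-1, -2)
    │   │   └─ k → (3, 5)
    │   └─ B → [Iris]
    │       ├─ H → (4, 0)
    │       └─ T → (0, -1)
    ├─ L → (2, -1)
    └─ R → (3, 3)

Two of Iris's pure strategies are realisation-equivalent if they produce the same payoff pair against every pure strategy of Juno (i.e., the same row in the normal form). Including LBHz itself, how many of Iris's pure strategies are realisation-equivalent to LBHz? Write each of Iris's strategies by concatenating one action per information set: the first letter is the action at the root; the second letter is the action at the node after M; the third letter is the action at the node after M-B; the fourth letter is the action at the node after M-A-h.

Row for LBHz (columns h, k): (2,-1) (2,-1).
Under LBHz, Iris's choice at the node after M and at the node after M-B and at the node after M-A-h can never be reached regardless of what Juno does, so varying those choices leaves every outcome unchanged.
Holding the reachable choices fixed and varying the unreachable ones freely already gives 2 × 2 × 3 = 12 equivalent strategies.
No other strategy reproduces this row, so those 12 are the full class: LAHy, LAHz, LAHw, LATy, LATz, LATw, LBHy, LBHz, LBHw, LBTy, LBTz, LBTw.

12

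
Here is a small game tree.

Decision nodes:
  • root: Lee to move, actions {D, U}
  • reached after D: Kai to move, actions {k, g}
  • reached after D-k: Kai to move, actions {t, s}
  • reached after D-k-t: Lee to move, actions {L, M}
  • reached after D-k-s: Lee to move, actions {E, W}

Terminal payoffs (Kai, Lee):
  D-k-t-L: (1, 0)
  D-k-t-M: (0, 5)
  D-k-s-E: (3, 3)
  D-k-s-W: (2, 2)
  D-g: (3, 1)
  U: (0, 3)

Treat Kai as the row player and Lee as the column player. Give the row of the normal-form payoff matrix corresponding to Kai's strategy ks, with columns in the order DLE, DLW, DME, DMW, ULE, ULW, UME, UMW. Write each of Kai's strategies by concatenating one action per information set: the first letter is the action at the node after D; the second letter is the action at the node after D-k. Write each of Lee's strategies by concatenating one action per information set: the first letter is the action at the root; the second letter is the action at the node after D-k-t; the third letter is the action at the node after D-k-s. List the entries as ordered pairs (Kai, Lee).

vs DLE: Lee plays D → Kai plays k at [D] → Kai plays s at [D-k] → Lee plays E at [D-k-s] → (3, 3)
vs DLW: Lee plays D → Kai plays k at [D] → Kai plays s at [D-k] → Lee plays W at [D-k-s] → (2, 2)
vs DME: Lee plays D → Kai plays k at [D] → Kai plays s at [D-k] → Lee plays E at [D-k-s] → (3, 3)
vs DMW: Lee plays D → Kai plays k at [D] → Kai plays s at [D-k] → Lee plays W at [D-k-s] → (2, 2)
vs ULE: Lee plays U → (0, 3)
vs ULW: Lee plays U → (0, 3)
vs UME: Lee plays U → (0, 3)
vs UMW: Lee plays U → (0, 3)

(3,3) (2,2) (3,3) (2,2) (0,3) (0,3) (0,3) (0,3)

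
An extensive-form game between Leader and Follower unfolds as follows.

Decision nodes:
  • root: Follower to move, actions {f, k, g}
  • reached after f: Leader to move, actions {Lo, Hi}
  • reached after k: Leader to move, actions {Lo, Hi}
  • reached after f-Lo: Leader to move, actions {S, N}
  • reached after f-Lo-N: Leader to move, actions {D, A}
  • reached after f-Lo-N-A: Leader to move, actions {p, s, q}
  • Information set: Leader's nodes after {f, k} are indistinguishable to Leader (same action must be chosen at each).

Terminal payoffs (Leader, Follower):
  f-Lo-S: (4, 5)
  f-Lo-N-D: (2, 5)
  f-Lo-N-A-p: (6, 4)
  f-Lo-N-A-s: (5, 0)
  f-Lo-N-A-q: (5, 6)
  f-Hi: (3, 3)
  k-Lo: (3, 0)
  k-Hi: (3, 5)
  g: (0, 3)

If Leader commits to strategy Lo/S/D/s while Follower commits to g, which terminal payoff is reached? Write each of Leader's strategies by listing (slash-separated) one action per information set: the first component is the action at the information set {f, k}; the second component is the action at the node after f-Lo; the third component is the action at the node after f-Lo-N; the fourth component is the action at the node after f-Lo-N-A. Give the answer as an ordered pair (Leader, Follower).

Trace the play path from the root:
  Follower plays g
→ terminal payoff (0, 3).
(Leader's choice at the information set {f, k} is never reached on this path, so it doesn't affect the outcome.)

(0, 3)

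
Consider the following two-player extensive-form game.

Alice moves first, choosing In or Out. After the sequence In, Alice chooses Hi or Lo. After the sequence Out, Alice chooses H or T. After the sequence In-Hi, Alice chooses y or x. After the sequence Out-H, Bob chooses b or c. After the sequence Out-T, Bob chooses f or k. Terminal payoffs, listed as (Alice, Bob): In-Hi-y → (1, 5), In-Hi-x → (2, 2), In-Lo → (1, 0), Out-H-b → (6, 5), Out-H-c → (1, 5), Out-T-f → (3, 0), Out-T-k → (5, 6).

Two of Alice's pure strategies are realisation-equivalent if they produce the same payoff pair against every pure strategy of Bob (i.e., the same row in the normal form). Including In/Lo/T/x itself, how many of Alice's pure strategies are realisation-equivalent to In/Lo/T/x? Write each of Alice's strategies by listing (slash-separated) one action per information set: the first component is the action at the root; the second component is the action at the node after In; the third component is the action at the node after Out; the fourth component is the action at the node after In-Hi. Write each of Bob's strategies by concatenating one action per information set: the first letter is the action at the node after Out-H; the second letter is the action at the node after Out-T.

4

Row for In/Lo/T/x (columns bf, bk, cf, ck): (1,0) (1,0) (1,0) (1,0).
Under In/Lo/T/x, Alice's choice at the node after Out and at the node after In-Hi can never be reached regardless of what Bob does, so varying those choices leaves every outcome unchanged.
Holding the reachable choices fixed and varying the unreachable ones freely already gives 2 × 2 = 4 equivalent strategies.
No other strategy reproduces this row, so those 4 are the full class: In/Lo/H/y, In/Lo/H/x, In/Lo/T/y, In/Lo/T/x.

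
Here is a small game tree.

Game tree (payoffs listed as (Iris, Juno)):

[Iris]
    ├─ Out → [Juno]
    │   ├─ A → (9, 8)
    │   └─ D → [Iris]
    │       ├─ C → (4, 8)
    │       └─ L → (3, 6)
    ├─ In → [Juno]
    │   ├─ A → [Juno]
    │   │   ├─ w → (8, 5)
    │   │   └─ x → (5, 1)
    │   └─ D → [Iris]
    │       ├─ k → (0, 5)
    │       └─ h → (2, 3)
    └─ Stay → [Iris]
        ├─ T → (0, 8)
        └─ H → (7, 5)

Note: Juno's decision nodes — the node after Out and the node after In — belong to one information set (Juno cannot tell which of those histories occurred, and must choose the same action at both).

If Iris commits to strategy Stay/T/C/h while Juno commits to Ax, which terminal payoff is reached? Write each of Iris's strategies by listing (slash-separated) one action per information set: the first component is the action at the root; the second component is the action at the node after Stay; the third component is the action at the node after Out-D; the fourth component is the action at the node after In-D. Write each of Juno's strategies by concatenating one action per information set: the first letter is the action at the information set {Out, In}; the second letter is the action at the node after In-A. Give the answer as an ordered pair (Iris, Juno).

(0, 8)

Trace the play path from the root:
  Iris plays Stay
  Iris plays T at [Stay]
→ terminal payoff (0, 8).
(Iris's choice at the node after Out-D is never reached on this path, so it doesn't affect the outcome.)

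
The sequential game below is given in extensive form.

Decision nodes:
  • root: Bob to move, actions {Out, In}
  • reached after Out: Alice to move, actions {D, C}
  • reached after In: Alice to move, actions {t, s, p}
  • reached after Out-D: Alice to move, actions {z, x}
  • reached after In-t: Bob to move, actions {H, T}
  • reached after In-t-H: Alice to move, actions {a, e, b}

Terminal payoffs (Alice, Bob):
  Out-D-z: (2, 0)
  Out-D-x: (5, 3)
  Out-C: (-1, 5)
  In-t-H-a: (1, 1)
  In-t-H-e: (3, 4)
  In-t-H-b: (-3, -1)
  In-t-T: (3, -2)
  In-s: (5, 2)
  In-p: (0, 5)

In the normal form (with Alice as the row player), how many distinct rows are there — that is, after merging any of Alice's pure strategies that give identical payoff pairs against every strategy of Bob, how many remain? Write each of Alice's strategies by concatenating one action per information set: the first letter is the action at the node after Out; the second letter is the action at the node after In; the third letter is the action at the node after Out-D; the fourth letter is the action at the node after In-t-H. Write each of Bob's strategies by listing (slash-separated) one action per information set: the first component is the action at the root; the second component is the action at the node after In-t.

15

Alice has 36 pure strategies: Dtza, Dtze, Dtzb, Dtxa, Dtxe, Dtxb, Dsza, Dsze, Dszb, Dsxa, Dsxe, Dsxb, Dpza, Dpze, Dpzb, Dpxa, Dpxe, Dpxb, Ctza, Ctze, Ctzb, Ctxa, Ctxe, Ctxb, Csza, Csze, Cszb, Csxa, Csxe, Csxb, Cpza, Cpze, Cpzb, Cpxa, Cpxe, Cpxb. Columns: Out/H, Out/T, In/H, In/T.
{Dtza} → row (2,0) (2,0) (1,1) (3,-2)
{Dtze} → row (2,0) (2,0) (3,4) (3,-2)
{Dtzb} → row (2,0) (2,0) (-3,-1) (3,-2)
{Dtxa} → row (5,3) (5,3) (1,1) (3,-2)
{Dtxe} → row (5,3) (5,3) (3,4) (3,-2)
{Dtxb} → row (5,3) (5,3) (-3,-1) (3,-2)
{Dsza, Dsze, Dszb} → row (2,0) (2,0) (5,2) (5,2)
{Dsxa, Dsxe, Dsxb} → row (5,3) (5,3) (5,2) (5,2)
{Dpza, Dpze, Dpzb} → row (2,0) (2,0) (0,5) (0,5)
{Dpxa, Dpxe, Dpxb} → row (5,3) (5,3) (0,5) (0,5)
{Ctza, Ctxa} → row (-1,5) (-1,5) (1,1) (3,-2)
{Ctze, Ctxe} → row (-1,5) (-1,5) (3,4) (3,-2)
{Ctzb, Ctxb} → row (-1,5) (-1,5) (-3,-1) (3,-2)
{Csza, Csze, Cszb, Csxa, Csxe, Csxb} → row (-1,5) (-1,5) (5,2) (5,2)
{Cpza, Cpze, Cpzb, Cpxa, Cpxe, Cpxb} → row (-1,5) (-1,5) (0,5) (0,5)
That's 15 distinct rows out of 36 strategies.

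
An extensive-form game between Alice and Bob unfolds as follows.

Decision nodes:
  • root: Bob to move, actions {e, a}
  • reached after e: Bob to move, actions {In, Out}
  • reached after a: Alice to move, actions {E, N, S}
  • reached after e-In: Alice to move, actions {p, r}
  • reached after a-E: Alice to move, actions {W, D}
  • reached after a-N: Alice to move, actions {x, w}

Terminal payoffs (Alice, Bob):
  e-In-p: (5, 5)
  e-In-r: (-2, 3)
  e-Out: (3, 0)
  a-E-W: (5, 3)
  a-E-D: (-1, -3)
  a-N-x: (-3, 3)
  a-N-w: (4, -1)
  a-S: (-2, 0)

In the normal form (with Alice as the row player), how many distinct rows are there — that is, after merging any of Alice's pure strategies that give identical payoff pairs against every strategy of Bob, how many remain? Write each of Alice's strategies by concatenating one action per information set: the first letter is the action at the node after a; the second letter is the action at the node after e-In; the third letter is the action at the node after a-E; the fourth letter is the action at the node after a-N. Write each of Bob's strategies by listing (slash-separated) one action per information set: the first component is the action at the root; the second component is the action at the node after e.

Alice has 24 pure strategies: EpWx, EpWw, EpDx, EpDw, ErWx, ErWw, ErDx, ErDw, NpWx, NpWw, NpDx, NpDw, NrWx, NrWw, NrDx, NrDw, SpWx, SpWw, SpDx, SpDw, SrWx, SrWw, SrDx, SrDw. Columns: e/In, e/Out, a/In, a/Out.
{EpWx, EpWw} → row (5,5) (3,0) (5,3) (5,3)
{EpDx, EpDw} → row (5,5) (3,0) (-1,-3) (-1,-3)
{ErWx, ErWw} → row (-2,3) (3,0) (5,3) (5,3)
{ErDx, ErDw} → row (-2,3) (3,0) (-1,-3) (-1,-3)
{NpWx, NpDx} → row (5,5) (3,0) (-3,3) (-3,3)
{NpWw, NpDw} → row (5,5) (3,0) (4,-1) (4,-1)
{NrWx, NrDx} → row (-2,3) (3,0) (-3,3) (-3,3)
{NrWw, NrDw} → row (-2,3) (3,0) (4,-1) (4,-1)
{SpWx, SpWw, SpDx, SpDw} → row (5,5) (3,0) (-2,0) (-2,0)
{SrWx, SrWw, SrDx, SrDw} → row (-2,3) (3,0) (-2,0) (-2,0)
That's 10 distinct rows out of 24 strategies.

10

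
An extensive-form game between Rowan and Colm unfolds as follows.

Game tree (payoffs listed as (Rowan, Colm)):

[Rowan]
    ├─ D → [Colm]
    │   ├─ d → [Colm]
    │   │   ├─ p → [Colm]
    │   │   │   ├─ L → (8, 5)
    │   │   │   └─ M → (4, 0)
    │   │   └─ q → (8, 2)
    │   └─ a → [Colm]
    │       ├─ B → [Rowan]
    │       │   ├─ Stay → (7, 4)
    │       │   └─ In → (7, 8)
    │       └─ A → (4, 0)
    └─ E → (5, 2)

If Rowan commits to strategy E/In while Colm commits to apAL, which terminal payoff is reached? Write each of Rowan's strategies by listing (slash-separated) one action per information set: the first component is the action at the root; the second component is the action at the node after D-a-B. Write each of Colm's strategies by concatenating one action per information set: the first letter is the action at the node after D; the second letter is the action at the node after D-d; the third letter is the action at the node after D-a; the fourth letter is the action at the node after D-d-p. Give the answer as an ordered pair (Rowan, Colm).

Trace the play path from the root:
  Rowan plays E
→ terminal payoff (5, 2).
(Rowan's choice at the node after D-a-B is never reached on this path, so it doesn't affect the outcome.)

(5, 2)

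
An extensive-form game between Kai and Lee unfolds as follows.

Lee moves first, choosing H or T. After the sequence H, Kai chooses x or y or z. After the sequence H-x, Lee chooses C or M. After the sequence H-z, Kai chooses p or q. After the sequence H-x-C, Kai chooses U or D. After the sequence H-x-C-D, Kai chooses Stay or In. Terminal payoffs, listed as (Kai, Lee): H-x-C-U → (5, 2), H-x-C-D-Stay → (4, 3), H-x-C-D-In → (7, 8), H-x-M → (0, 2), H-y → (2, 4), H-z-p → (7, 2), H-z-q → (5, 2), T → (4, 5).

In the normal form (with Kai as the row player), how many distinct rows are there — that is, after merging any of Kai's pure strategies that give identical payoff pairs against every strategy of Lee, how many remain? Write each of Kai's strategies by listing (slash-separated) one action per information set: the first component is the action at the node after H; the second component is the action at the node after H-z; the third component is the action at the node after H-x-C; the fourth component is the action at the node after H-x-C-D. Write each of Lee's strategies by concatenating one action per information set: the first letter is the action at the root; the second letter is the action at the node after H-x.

Kai has 24 pure strategies: x/p/U/Stay, x/p/U/In, x/p/D/Stay, x/p/D/In, x/q/U/Stay, x/q/U/In, x/q/D/Stay, x/q/D/In, y/p/U/Stay, y/p/U/In, y/p/D/Stay, y/p/D/In, y/q/U/Stay, y/q/U/In, y/q/D/Stay, y/q/D/In, z/p/U/Stay, z/p/U/In, z/p/D/Stay, z/p/D/In, z/q/U/Stay, z/q/U/In, z/q/D/Stay, z/q/D/In. Columns: HC, HM, TC, TM.
{x/p/U/Stay, x/p/U/In, x/q/U/Stay, x/q/U/In} → row (5,2) (0,2) (4,5) (4,5)
{x/p/D/Stay, x/q/D/Stay} → row (4,3) (0,2) (4,5) (4,5)
{x/p/D/In, x/q/D/In} → row (7,8) (0,2) (4,5) (4,5)
{y/p/U/Stay, y/p/U/In, y/p/D/Stay, y/p/D/In, y/q/U/Stay, y/q/U/In, y/q/D/Stay, y/q/D/In} → row (2,4) (2,4) (4,5) (4,5)
{z/p/U/Stay, z/p/U/In, z/p/D/Stay, z/p/D/In} → row (7,2) (7,2) (4,5) (4,5)
{z/q/U/Stay, z/q/U/In, z/q/D/Stay, z/q/D/In} → row (5,2) (5,2) (4,5) (4,5)
That's 6 distinct rows out of 24 strategies.

6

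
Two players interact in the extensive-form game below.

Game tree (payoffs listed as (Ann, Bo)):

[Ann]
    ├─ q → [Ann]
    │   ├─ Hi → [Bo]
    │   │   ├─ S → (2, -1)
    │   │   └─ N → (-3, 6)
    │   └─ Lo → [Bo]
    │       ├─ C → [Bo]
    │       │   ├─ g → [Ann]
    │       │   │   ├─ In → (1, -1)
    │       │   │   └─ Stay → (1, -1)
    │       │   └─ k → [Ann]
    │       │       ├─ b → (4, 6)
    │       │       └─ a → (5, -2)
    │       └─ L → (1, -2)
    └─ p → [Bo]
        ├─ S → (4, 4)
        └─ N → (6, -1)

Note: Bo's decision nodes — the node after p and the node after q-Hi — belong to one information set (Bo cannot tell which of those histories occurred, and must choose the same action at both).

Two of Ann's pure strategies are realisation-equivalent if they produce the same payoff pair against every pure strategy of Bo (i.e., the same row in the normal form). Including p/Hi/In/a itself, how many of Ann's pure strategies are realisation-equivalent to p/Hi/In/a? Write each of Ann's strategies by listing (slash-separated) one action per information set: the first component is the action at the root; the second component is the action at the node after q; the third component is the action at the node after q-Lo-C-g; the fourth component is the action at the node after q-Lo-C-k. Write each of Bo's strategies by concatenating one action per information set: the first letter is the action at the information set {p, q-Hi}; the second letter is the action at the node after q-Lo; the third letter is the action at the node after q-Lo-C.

8

Row for p/Hi/In/a (columns SCg, SCk, SLg, SLk, NCg, NCk, NLg, NLk): (4,4) (4,4) (4,4) (4,4) (6,-1) (6,-1) (6,-1) (6,-1).
Under p/Hi/In/a, Ann's choice at the node after q and at the node after q-Lo-C-g and at the node after q-Lo-C-k can never be reached regardless of what Bo does, so varying those choices leaves every outcome unchanged.
Holding the reachable choices fixed and varying the unreachable ones freely already gives 2 × 2 × 2 = 8 equivalent strategies.
No other strategy reproduces this row, so those 8 are the full class: p/Hi/In/b, p/Hi/In/a, p/Hi/Stay/b, p/Hi/Stay/a, p/Lo/In/b, p/Lo/In/a, p/Lo/Stay/b, p/Lo/Stay/a.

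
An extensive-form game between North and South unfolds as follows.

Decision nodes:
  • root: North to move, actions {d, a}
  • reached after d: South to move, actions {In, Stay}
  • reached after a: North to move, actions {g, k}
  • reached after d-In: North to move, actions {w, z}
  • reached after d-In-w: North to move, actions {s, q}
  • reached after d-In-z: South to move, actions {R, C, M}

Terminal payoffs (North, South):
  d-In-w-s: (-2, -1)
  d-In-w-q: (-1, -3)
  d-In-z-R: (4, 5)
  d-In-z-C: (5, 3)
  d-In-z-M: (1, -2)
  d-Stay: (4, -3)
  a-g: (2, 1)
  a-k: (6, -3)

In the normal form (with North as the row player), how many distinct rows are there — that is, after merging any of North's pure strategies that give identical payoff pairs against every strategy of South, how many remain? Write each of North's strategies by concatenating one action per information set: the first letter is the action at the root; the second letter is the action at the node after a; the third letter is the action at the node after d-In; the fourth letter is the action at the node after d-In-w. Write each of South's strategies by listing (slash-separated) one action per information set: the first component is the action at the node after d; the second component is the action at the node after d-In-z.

North has 16 pure strategies: dgws, dgwq, dgzs, dgzq, dkws, dkwq, dkzs, dkzq, agws, agwq, agzs, agzq, akws, akwq, akzs, akzq. Columns: In/R, In/C, In/M, Stay/R, Stay/C, Stay/M.
{dgws, dkws} → row (-2,-1) (-2,-1) (-2,-1) (4,-3) (4,-3) (4,-3)
{dgwq, dkwq} → row (-1,-3) (-1,-3) (-1,-3) (4,-3) (4,-3) (4,-3)
{dgzs, dgzq, dkzs, dkzq} → row (4,5) (5,3) (1,-2) (4,-3) (4,-3) (4,-3)
{agws, agwq, agzs, agzq} → row (2,1) (2,1) (2,1) (2,1) (2,1) (2,1)
{akws, akwq, akzs, akzq} → row (6,-3) (6,-3) (6,-3) (6,-3) (6,-3) (6,-3)
That's 5 distinct rows out of 16 strategies.

5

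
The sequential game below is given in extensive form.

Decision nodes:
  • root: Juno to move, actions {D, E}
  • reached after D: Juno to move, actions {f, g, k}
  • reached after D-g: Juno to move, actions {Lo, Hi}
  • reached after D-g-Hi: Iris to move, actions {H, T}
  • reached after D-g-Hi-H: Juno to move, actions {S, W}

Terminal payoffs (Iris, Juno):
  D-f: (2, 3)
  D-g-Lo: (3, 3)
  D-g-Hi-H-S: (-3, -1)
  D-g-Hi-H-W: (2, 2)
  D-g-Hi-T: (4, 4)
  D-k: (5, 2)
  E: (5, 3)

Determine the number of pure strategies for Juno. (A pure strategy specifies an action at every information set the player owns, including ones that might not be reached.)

Juno owns the root with actions {D, E} — two choices.
Juno owns the node after D with actions {f, g, k} — three choices.
Juno owns the node after D-g with actions {Lo, Hi} — two choices.
Juno owns the node after D-g-Hi-H with actions {S, W} — two choices.
A pure strategy fixes one action at each information set independently, so the count is the product 2 × 3 × 2 × 2 = 24.

24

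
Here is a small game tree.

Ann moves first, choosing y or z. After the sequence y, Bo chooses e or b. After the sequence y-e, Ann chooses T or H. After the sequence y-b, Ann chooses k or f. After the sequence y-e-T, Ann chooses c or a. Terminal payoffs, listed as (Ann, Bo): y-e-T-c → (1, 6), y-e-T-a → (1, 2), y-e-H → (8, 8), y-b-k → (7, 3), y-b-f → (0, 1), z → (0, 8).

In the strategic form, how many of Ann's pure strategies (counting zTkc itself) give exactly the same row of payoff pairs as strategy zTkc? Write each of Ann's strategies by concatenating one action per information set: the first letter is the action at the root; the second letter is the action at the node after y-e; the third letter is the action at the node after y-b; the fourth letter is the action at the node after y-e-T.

Row for zTkc (columns e, b): (0,8) (0,8).
Under zTkc, Ann's choice at the node after y-e and at the node after y-b and at the node after y-e-T can never be reached regardless of what Bo does, so varying those choices leaves every outcome unchanged.
Holding the reachable choices fixed and varying the unreachable ones freely already gives 2 × 2 × 2 = 8 equivalent strategies.
No other strategy reproduces this row, so those 8 are the full class: zTkc, zTka, zTfc, zTfa, zHkc, zHka, zHfc, zHfa.

8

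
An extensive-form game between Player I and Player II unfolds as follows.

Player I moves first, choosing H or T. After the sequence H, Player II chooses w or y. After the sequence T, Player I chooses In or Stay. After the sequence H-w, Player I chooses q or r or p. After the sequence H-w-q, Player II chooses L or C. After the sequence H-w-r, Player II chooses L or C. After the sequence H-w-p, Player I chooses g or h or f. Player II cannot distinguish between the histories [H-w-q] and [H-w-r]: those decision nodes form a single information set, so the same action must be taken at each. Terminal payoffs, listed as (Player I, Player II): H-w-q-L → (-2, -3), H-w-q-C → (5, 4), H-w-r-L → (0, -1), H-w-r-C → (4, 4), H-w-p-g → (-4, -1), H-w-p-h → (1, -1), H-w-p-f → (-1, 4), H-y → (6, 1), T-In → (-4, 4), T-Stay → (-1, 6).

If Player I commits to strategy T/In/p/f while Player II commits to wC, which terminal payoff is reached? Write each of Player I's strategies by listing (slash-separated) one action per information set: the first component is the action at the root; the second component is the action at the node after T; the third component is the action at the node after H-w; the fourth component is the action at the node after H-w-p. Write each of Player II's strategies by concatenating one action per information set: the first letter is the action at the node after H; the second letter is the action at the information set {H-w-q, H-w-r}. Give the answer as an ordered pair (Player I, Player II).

(-4, 4)

Trace the play path from the root:
  Player I plays T
  Player I plays In at [T]
→ terminal payoff (-4, 4).
(Player I's choice at the node after H-w is never reached on this path, so it doesn't affect the outcome.)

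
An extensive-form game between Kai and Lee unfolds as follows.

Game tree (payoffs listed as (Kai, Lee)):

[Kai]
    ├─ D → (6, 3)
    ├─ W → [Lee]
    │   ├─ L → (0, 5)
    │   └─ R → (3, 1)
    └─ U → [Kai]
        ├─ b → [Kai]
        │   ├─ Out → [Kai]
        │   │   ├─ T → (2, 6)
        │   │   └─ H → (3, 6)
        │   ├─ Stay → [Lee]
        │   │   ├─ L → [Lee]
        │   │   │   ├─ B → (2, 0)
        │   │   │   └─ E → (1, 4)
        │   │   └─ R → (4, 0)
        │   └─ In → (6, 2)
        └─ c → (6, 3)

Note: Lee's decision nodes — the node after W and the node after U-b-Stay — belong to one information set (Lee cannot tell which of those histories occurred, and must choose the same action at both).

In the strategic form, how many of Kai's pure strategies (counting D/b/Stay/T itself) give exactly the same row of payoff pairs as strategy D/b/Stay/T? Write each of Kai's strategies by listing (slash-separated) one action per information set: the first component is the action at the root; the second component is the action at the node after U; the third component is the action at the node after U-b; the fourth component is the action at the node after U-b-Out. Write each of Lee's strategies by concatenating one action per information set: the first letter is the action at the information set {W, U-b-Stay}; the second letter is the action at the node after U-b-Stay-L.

Row for D/b/Stay/T (columns LB, LE, RB, RE): (6,3) (6,3) (6,3) (6,3).
Under D/b/Stay/T, Kai's choice at the node after U and at the node after U-b and at the node after U-b-Out can never be reached regardless of what Lee does, so varying those choices leaves every outcome unchanged.
Holding the reachable choices fixed and varying the unreachable ones freely already gives 2 × 3 × 2 = 12 equivalent strategies.
Checking the remaining rows, U/c/Out/T, U/c/Out/H, U/c/Stay/T, U/c/Stay/H, U/c/In/T, U/c/In/H also happen to give the same payoffs in every column, bringing the total to 18: D/b/Out/T, D/b/Out/H, D/b/Stay/T, D/b/Stay/H, D/b/In/T, D/b/In/H, D/c/Out/T, D/c/Out/H, D/c/Stay/T, D/c/Stay/H, D/c/In/T, D/c/In/H, U/c/Out/T, U/c/Out/H, U/c/Stay/T, U/c/Stay/H, U/c/In/T, U/c/In/H.

18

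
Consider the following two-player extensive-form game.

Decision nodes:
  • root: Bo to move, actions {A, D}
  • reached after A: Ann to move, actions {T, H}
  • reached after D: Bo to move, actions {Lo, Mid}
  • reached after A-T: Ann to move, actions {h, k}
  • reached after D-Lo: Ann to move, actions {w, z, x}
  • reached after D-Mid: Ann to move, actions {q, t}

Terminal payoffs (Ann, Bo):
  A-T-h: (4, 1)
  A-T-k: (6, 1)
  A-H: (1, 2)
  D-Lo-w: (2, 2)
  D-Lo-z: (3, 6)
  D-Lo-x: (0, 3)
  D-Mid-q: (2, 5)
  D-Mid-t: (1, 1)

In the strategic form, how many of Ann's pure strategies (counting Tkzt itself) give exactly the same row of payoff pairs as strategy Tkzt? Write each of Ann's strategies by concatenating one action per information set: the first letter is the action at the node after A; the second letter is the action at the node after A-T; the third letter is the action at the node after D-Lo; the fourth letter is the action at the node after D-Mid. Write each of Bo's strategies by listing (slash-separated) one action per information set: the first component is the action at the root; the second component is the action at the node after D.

1

Row for Tkzt (columns A/Lo, A/Mid, D/Lo, D/Mid): (6,1) (6,1) (3,6) (1,1).
Every one of Ann's information sets is on the play path for some reply by Bo when Ann follows Tkzt.
Changing the action at any of them therefore changes at least one column, so only Tkzt itself gives this row.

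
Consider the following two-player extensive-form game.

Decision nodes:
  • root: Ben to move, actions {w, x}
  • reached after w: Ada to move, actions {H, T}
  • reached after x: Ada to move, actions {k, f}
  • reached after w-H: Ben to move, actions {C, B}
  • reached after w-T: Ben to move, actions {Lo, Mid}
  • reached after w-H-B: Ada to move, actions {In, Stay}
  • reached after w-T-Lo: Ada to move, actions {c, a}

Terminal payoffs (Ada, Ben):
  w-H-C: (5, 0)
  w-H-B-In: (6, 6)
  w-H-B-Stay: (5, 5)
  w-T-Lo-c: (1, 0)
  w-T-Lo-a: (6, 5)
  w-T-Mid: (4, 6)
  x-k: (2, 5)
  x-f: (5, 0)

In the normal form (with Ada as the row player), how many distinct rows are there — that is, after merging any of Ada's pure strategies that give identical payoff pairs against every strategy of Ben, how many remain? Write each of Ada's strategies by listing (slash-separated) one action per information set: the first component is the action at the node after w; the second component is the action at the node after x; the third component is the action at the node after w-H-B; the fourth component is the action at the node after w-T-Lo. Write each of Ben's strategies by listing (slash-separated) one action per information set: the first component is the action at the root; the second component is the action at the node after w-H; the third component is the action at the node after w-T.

Ada has 16 pure strategies: H/k/In/c, H/k/In/a, H/k/Stay/c, H/k/Stay/a, H/f/In/c, H/f/In/a, H/f/Stay/c, H/f/Stay/a, T/k/In/c, T/k/In/a, T/k/Stay/c, T/k/Stay/a, T/f/In/c, T/f/In/a, T/f/Stay/c, T/f/Stay/a. Columns: w/C/Lo, w/C/Mid, w/B/Lo, w/B/Mid, x/C/Lo, x/C/Mid, x/B/Lo, x/B/Mid.
{H/k/In/c, H/k/In/a} → row (5,0) (5,0) (6,6) (6,6) (2,5) (2,5) (2,5) (2,5)
{H/k/Stay/c, H/k/Stay/a} → row (5,0) (5,0) (5,5) (5,5) (2,5) (2,5) (2,5) (2,5)
{H/f/In/c, H/f/In/a} → row (5,0) (5,0) (6,6) (6,6) (5,0) (5,0) (5,0) (5,0)
{H/f/Stay/c, H/f/Stay/a} → row (5,0) (5,0) (5,5) (5,5) (5,0) (5,0) (5,0) (5,0)
{T/k/In/c, T/k/Stay/c} → row (1,0) (4,6) (1,0) (4,6) (2,5) (2,5) (2,5) (2,5)
{T/k/In/a, T/k/Stay/a} → row (6,5) (4,6) (6,5) (4,6) (2,5) (2,5) (2,5) (2,5)
{T/f/In/c, T/f/Stay/c} → row (1,0) (4,6) (1,0) (4,6) (5,0) (5,0) (5,0) (5,0)
{T/f/In/a, T/f/Stay/a} → row (6,5) (4,6) (6,5) (4,6) (5,0) (5,0) (5,0) (5,0)
That's 8 distinct rows out of 16 strategies.

8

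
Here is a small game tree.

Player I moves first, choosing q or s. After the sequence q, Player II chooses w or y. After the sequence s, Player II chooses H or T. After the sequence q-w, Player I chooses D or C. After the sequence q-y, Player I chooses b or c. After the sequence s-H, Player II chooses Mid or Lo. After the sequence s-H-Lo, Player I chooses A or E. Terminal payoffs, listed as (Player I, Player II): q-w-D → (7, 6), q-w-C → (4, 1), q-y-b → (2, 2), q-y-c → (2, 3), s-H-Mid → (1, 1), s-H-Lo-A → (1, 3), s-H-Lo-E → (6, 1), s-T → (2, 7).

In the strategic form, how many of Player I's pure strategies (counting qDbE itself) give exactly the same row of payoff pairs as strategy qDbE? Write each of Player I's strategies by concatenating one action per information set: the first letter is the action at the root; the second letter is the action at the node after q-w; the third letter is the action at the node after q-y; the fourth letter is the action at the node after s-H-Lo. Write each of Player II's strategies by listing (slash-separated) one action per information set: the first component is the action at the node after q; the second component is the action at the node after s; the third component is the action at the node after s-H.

Row for qDbE (columns w/H/Mid, w/H/Lo, w/T/Mid, w/T/Lo, y/H/Mid, y/H/Lo, y/T/Mid, y/T/Lo): (7,6) (7,6) (7,6) (7,6) (2,2) (2,2) (2,2) (2,2).
Under qDbE, Player I's choice at the node after s-H-Lo can never be reached regardless of what Player II does, so varying those choices leaves every outcome unchanged.
Holding the reachable choices fixed and varying the unreachable one freely already gives 2 equivalent strategies.
No other strategy reproduces this row, so those 2 are the full class: qDbA, qDbE.

2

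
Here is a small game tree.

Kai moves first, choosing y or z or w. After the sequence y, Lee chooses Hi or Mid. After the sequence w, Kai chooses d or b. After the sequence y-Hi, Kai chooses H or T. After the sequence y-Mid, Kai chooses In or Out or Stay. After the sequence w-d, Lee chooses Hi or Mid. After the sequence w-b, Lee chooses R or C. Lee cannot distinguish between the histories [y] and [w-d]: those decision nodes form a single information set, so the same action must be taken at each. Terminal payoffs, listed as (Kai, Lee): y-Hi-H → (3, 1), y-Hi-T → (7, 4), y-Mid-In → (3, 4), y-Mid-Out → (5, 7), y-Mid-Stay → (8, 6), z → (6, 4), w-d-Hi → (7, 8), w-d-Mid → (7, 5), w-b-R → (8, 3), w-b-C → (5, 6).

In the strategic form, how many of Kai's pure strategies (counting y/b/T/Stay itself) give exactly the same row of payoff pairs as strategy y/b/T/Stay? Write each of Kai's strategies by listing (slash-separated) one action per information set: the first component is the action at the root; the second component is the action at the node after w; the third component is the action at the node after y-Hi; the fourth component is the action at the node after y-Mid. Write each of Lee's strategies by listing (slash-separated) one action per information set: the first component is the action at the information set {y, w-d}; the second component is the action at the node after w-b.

2

Row for y/b/T/Stay (columns Hi/R, Hi/C, Mid/R, Mid/C): (7,4) (7,4) (8,6) (8,6).
Under y/b/T/Stay, Kai's choice at the node after w can never be reached regardless of what Lee does, so varying those choices leaves every outcome unchanged.
Holding the reachable choices fixed and varying the unreachable one freely already gives 2 equivalent strategies.
No other strategy reproduces this row, so those 2 are the full class: y/d/T/Stay, y/b/T/Stay.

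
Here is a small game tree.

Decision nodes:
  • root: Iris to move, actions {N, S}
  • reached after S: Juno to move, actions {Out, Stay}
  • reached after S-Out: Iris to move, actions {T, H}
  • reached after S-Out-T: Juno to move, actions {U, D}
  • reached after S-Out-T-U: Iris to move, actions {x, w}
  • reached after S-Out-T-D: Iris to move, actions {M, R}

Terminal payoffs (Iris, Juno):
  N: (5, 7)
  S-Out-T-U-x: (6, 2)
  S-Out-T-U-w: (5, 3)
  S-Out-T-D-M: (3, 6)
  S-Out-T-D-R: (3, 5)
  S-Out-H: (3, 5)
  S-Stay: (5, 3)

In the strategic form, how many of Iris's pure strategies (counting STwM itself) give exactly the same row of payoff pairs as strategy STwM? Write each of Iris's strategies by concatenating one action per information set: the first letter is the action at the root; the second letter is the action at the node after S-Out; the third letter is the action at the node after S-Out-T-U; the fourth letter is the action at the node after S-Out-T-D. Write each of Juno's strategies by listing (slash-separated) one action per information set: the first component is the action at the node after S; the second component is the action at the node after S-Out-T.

1

Row for STwM (columns Out/U, Out/D, Stay/U, Stay/D): (5,3) (3,6) (5,3) (5,3).
Every one of Iris's information sets is on the play path for some reply by Juno when Iris follows STwM.
Changing the action at any of them therefore changes at least one column, so only STwM itself gives this row.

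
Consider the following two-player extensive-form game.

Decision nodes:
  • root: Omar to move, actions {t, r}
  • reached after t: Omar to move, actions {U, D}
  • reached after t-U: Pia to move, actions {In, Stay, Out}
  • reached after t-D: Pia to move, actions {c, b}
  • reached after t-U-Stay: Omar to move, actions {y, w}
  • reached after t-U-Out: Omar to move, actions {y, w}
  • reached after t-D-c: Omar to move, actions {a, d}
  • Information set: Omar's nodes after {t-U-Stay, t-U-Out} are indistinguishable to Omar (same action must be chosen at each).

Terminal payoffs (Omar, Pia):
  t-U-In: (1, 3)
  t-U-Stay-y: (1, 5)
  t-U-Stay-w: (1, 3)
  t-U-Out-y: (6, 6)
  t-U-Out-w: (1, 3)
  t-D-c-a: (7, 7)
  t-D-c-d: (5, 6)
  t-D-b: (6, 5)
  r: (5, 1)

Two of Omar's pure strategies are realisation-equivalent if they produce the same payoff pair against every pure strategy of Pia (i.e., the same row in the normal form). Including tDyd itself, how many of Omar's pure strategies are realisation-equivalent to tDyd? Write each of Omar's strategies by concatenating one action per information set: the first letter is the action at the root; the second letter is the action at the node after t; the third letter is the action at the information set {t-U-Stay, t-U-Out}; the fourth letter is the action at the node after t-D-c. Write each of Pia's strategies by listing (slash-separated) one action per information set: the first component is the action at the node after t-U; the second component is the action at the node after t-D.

Row for tDyd (columns In/c, In/b, Stay/c, Stay/b, Out/c, Out/b): (5,6) (6,5) (5,6) (6,5) (5,6) (6,5).
Under tDyd, Omar's choice at the information set {t-U-Stay, t-U-Out} can never be reached regardless of what Pia does, so varying those choices leaves every outcome unchanged.
Holding the reachable choices fixed and varying the unreachable one freely already gives 2 equivalent strategies.
No other strategy reproduces this row, so those 2 are the full class: tDyd, tDwd.

2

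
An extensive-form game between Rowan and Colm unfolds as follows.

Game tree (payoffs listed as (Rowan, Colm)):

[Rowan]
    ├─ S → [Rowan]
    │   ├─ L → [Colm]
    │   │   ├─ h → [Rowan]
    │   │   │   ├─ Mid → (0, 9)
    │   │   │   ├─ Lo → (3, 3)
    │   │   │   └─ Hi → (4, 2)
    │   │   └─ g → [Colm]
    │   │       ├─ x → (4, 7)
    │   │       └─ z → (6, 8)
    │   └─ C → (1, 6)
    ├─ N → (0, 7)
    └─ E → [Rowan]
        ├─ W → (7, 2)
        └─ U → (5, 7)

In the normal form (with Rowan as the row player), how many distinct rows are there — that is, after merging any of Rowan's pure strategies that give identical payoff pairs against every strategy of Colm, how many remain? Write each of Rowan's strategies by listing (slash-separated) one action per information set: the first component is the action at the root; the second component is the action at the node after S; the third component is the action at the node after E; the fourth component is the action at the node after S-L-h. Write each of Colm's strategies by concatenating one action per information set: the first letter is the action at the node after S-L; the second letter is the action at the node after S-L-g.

7

Rowan has 36 pure strategies: S/L/W/Mid, S/L/W/Lo, S/L/W/Hi, S/L/U/Mid, S/L/U/Lo, S/L/U/Hi, S/C/W/Mid, S/C/W/Lo, S/C/W/Hi, S/C/U/Mid, S/C/U/Lo, S/C/U/Hi, N/L/W/Mid, N/L/W/Lo, N/L/W/Hi, N/L/U/Mid, N/L/U/Lo, N/L/U/Hi, N/C/W/Mid, N/C/W/Lo, N/C/W/Hi, N/C/U/Mid, N/C/U/Lo, N/C/U/Hi, E/L/W/Mid, E/L/W/Lo, E/L/W/Hi, E/L/U/Mid, E/L/U/Lo, E/L/U/Hi, E/C/W/Mid, E/C/W/Lo, E/C/W/Hi, E/C/U/Mid, E/C/U/Lo, E/C/U/Hi. Columns: hx, hz, gx, gz.
{S/L/W/Mid, S/L/U/Mid} → row (0,9) (0,9) (4,7) (6,8)
{S/L/W/Lo, S/L/U/Lo} → row (3,3) (3,3) (4,7) (6,8)
{S/L/W/Hi, S/L/U/Hi} → row (4,2) (4,2) (4,7) (6,8)
{S/C/W/Mid, S/C/W/Lo, S/C/W/Hi, S/C/U/Mid, S/C/U/Lo, S/C/U/Hi} → row (1,6) (1,6) (1,6) (1,6)
{N/L/W/Mid, N/L/W/Lo, N/L/W/Hi, N/L/U/Mid, N/L/U/Lo, N/L/U/Hi, N/C/W/Mid, N/C/W/Lo, N/C/W/Hi, N/C/U/Mid, N/C/U/Lo, N/C/U/Hi} → row (0,7) (0,7) (0,7) (0,7)
{E/L/W/Mid, E/L/W/Lo, E/L/W/Hi, E/C/W/Mid, E/C/W/Lo, E/C/W/Hi} → row (7,2) (7,2) (7,2) (7,2)
{E/L/U/Mid, E/L/U/Lo, E/L/U/Hi, E/C/U/Mid, E/C/U/Lo, E/C/U/Hi} → row (5,7) (5,7) (5,7) (5,7)
That's 7 distinct rows out of 36 strategies.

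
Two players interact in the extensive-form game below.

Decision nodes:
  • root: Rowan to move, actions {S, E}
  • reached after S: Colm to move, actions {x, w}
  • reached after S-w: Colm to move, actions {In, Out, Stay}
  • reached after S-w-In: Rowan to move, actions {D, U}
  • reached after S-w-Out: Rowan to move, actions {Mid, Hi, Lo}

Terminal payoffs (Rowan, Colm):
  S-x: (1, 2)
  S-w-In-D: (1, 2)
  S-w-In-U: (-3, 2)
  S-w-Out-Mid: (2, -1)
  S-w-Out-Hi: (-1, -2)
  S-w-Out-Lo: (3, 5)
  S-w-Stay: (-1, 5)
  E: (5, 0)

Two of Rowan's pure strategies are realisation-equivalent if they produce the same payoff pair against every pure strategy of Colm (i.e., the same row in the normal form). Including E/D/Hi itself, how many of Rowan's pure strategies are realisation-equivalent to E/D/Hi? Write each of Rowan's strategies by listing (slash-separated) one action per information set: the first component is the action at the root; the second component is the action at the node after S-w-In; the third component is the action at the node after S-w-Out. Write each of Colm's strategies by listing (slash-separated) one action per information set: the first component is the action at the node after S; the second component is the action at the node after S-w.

6

Row for E/D/Hi (columns x/In, x/Out, x/Stay, w/In, w/Out, w/Stay): (5,0) (5,0) (5,0) (5,0) (5,0) (5,0).
Under E/D/Hi, Rowan's choice at the node after S-w-In and at the node after S-w-Out can never be reached regardless of what Colm does, so varying those choices leaves every outcome unchanged.
Holding the reachable choices fixed and varying the unreachable ones freely already gives 2 × 3 = 6 equivalent strategies.
No other strategy reproduces this row, so those 6 are the full class: E/D/Mid, E/D/Hi, E/D/Lo, E/U/Mid, E/U/Hi, E/U/Lo.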